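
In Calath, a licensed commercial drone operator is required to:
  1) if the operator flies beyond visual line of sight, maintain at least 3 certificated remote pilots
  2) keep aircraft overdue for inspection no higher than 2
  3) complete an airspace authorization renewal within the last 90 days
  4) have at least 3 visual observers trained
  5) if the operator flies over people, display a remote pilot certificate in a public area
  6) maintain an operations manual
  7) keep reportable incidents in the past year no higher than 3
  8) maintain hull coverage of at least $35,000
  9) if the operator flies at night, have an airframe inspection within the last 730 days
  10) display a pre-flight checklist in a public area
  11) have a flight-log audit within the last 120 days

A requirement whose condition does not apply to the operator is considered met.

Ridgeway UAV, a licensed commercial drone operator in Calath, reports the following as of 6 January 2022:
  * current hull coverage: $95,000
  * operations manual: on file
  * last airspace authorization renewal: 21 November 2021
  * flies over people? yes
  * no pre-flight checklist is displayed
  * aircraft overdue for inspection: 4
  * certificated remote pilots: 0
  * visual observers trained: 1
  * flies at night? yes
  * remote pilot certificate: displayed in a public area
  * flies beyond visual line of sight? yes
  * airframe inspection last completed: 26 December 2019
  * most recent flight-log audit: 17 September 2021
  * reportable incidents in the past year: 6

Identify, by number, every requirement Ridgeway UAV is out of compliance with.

1. condition 'flies beyond visual line of sight' holds; certificated remote pilots 0 < 3 → not met
2. aircraft overdue for inspection 4 > 2 → not met
3. airspace authorization renewal 46 days ago vs limit 90 → met
4. visual observers trained 1 < 3 → not met
5. condition 'flies over people' holds; remote pilot certificate present → met
6. operations manual present → met
7. reportable incidents in the past year 6 > 3 → not met
8. hull coverage $95,000 ≥ $35,000 → met
9. condition 'flies at night' holds; airframe inspection 742 days ago vs limit 730 → not met
10. pre-flight checklist absent → not met
11. flight-log audit 111 days ago vs limit 120 → met
Not met: 1, 2, 4, 7, 9, 10

1, 2, 4, 7, 9, 10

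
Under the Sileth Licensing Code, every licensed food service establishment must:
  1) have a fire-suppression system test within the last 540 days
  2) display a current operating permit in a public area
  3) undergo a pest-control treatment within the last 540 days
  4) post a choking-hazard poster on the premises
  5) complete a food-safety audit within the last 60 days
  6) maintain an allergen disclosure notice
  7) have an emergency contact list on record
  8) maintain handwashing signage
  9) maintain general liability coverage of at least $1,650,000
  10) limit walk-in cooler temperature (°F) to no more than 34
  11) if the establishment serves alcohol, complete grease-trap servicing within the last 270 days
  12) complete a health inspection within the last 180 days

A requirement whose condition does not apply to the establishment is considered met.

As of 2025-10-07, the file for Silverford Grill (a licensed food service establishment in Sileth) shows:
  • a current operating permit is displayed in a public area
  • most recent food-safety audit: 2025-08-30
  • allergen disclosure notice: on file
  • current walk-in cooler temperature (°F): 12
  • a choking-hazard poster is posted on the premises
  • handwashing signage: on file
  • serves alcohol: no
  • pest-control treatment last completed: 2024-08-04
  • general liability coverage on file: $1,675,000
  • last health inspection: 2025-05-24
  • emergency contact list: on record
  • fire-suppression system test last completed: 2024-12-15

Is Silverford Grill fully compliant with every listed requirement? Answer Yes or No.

Yes

1. fire-suppression system test 296 days ago vs limit 540 → met
2. current operating permit present → met
3. pest-control treatment 429 days ago vs limit 540 → met
4. choking-hazard poster present → met
5. food-safety audit 38 days ago vs limit 60 → met
6. allergen disclosure notice present → met
7. emergency contact list present → met
8. handwashing signage present → met
9. general liability coverage $1,675,000 ≥ $1,650,000 → met
10. walk-in cooler temperature (°F) 12 ≤ 34 → met
11. condition 'serves alcohol' does not hold → requirement n/a → met
12. health inspection 136 days ago vs limit 180 → met
All met.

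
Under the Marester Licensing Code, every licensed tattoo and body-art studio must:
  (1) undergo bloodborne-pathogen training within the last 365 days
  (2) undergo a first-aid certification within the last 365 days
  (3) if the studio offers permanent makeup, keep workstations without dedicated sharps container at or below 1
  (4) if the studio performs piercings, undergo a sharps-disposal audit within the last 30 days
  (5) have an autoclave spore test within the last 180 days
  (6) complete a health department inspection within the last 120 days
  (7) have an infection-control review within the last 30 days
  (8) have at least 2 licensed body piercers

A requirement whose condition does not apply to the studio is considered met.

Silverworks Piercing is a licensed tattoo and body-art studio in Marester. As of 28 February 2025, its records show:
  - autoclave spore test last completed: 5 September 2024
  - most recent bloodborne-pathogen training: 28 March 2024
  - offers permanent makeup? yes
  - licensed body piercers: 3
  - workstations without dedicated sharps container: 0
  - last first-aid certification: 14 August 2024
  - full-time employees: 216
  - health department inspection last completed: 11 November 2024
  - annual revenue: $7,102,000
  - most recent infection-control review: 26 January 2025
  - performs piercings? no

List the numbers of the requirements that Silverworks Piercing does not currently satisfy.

7

1. bloodborne-pathogen training 337 days ago vs limit 365 → met
2. first-aid certification 198 days ago vs limit 365 → met
3. condition 'offers permanent makeup' holds; workstations without dedicated sharps container 0 ≤ 1 → met
4. condition 'performs piercings' does not hold → requirement n/a → met
5. autoclave spore test 176 days ago vs limit 180 → met
6. health department inspection 109 days ago vs limit 120 → met
7. infection-control review 33 days ago vs limit 30 → not met
8. licensed body piercers 3 ≥ 2 → met
Not met: 7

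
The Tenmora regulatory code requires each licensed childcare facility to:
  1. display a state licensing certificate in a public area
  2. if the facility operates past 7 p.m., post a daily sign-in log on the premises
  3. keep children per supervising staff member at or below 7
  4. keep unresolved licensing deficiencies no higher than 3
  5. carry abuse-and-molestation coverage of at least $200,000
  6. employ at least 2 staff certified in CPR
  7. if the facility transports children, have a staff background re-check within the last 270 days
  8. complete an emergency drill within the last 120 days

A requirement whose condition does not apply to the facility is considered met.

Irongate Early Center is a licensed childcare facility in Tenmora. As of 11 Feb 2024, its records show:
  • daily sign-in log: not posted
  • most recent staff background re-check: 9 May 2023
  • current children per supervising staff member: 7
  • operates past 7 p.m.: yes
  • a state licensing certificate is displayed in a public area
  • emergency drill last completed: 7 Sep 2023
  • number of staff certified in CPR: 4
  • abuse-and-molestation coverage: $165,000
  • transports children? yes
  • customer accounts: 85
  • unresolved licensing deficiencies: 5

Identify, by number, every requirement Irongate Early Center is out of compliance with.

2, 4, 5, 7, 8

1. state licensing certificate present → met
2. condition 'operates past 7 p.m.' holds; daily sign-in log absent → not met
3. children per supervising staff member 7 ≤ 7 → met
4. unresolved licensing deficiencies 5 > 3 → not met
5. abuse-and-molestation coverage $165,000 < $200,000 → not met
6. staff certified in CPR 4 ≥ 2 → met
7. condition 'transports children' holds; staff background re-check 278 days ago vs limit 270 → not met
8. emergency drill 157 days ago vs limit 120 → not met
Not met: 2, 4, 5, 7, 8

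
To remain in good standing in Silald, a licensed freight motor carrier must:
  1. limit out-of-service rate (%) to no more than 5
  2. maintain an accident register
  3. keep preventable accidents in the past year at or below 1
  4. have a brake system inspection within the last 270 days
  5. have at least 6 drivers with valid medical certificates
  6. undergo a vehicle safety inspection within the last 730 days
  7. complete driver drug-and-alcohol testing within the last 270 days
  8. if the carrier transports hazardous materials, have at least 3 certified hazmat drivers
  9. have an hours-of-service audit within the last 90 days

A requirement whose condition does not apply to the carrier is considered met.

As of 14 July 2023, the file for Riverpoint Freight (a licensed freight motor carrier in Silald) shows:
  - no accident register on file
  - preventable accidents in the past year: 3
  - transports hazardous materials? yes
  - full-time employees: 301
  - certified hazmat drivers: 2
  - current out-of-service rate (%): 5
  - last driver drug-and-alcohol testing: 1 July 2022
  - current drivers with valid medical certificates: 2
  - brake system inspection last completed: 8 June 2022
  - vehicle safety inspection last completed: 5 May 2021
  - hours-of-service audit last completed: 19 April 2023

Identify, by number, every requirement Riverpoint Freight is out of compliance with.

2, 3, 4, 5, 6, 7, 8

1. out-of-service rate (%) 5 ≤ 5 → met
2. accident register absent → not met
3. preventable accidents in the past year 3 > 1 → not met
4. brake system inspection 401 days ago vs limit 270 → not met
5. drivers with valid medical certificates 2 < 6 → not met
6. vehicle safety inspection 800 days ago vs limit 730 → not met
7. driver drug-and-alcohol testing 378 days ago vs limit 270 → not met
8. condition 'transports hazardous materials' holds; certified hazmat drivers 2 < 3 → not met
9. hours-of-service audit 86 days ago vs limit 90 → met
Not met: 2, 3, 4, 5, 6, 7, 8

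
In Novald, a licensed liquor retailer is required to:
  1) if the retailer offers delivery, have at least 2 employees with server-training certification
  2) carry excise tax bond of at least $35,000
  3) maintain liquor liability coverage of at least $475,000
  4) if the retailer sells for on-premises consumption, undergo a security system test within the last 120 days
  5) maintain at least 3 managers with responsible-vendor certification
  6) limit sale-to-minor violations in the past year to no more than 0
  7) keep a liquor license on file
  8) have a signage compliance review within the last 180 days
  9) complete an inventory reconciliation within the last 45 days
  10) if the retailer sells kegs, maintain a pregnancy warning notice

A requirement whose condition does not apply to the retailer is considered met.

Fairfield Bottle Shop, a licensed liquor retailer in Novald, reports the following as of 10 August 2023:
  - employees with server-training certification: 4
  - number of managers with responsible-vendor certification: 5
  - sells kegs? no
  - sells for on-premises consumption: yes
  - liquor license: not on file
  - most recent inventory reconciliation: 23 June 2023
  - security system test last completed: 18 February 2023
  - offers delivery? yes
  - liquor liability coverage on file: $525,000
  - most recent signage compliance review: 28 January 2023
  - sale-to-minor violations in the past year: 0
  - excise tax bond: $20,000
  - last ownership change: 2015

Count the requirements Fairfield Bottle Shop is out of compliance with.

1. condition 'offers delivery' holds; employees with server-training certification 4 ≥ 2 → met
2. excise tax bond $20,000 < $35,000 → not met
3. liquor liability coverage $525,000 ≥ $475,000 → met
4. condition 'sells for on-premises consumption' holds; security system test 173 days ago vs limit 120 → not met
5. managers with responsible-vendor certification 5 ≥ 3 → met
6. sale-to-minor violations in the past year 0 ≤ 0 → met
7. liquor license absent → not met
8. signage compliance review 194 days ago vs limit 180 → not met
9. inventory reconciliation 48 days ago vs limit 45 → not met
10. condition 'sells kegs' does not hold → requirement n/a → met
Not met: 5 of 10

5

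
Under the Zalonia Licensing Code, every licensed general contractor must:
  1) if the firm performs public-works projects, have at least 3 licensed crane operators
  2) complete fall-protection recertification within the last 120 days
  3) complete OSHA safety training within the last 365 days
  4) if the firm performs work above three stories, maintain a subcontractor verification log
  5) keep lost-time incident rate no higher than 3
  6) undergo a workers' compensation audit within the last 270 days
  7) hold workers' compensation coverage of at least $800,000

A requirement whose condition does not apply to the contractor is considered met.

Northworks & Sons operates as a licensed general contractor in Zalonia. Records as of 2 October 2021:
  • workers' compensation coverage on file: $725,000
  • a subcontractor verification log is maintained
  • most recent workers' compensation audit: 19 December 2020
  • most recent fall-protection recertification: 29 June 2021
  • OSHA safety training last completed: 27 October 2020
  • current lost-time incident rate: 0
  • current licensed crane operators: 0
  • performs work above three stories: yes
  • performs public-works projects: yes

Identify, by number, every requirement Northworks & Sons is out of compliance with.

1. condition 'performs public-works projects' holds; licensed crane operators 0 < 3 → not met
2. fall-protection recertification 95 days ago vs limit 120 → met
3. OSHA safety training 340 days ago vs limit 365 → met
4. condition 'performs work above three stories' holds; subcontractor verification log present → met
5. lost-time incident rate 0 ≤ 3 → met
6. workers' compensation audit 287 days ago vs limit 270 → not met
7. workers' compensation coverage $725,000 < $800,000 → not met
Not met: 1, 6, 7

1, 6, 7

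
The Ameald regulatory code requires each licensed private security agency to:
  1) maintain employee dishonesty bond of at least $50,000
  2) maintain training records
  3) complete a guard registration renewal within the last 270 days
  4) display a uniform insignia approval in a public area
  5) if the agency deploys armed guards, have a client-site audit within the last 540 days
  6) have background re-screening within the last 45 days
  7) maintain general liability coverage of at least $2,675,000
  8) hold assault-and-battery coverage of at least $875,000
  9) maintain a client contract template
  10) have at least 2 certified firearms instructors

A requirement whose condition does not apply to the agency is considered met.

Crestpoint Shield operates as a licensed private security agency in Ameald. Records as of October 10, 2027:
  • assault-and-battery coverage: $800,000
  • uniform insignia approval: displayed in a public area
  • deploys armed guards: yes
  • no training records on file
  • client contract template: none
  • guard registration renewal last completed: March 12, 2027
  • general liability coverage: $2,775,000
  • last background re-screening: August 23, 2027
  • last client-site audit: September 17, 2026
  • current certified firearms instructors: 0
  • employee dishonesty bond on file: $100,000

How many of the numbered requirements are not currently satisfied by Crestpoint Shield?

1. employee dishonesty bond $100,000 ≥ $50,000 → met
2. training records absent → not met
3. guard registration renewal 212 days ago vs limit 270 → met
4. uniform insignia approval present → met
5. condition 'deploys armed guards' holds; client-site audit 388 days ago vs limit 540 → met
6. background re-screening 48 days ago vs limit 45 → not met
7. general liability coverage $2,775,000 ≥ $2,675,000 → met
8. assault-and-battery coverage $800,000 < $875,000 → not met
9. client contract template absent → not met
10. certified firearms instructors 0 < 2 → not met
Not met: 5 of 10

5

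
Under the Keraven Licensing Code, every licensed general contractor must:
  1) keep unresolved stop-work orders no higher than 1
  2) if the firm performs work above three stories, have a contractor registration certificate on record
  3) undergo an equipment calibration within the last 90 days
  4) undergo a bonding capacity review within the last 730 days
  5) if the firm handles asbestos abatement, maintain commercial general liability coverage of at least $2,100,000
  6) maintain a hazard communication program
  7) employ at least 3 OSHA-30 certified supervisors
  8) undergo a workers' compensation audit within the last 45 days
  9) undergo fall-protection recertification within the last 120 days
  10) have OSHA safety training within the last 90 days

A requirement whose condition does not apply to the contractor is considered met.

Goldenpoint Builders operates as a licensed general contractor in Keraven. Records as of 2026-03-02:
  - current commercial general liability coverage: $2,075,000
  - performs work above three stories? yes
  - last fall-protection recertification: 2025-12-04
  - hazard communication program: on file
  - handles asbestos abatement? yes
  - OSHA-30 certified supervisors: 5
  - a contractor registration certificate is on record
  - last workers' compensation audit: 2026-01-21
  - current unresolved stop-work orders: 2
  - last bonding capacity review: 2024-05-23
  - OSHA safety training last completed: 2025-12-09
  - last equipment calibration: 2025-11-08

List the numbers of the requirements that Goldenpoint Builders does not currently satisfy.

1, 3, 5

1. unresolved stop-work orders 2 > 1 → not met
2. condition 'performs work above three stories' holds; contractor registration certificate present → met
3. equipment calibration 114 days ago vs limit 90 → not met
4. bonding capacity review 648 days ago vs limit 730 → met
5. condition 'handles asbestos abatement' holds; commercial general liability coverage $2,075,000 < $2,100,000 → not met
6. hazard communication program present → met
7. OSHA-30 certified supervisors 5 ≥ 3 → met
8. workers' compensation audit 40 days ago vs limit 45 → met
9. fall-protection recertification 88 days ago vs limit 120 → met
10. OSHA safety training 83 days ago vs limit 90 → met
Not met: 1, 3, 5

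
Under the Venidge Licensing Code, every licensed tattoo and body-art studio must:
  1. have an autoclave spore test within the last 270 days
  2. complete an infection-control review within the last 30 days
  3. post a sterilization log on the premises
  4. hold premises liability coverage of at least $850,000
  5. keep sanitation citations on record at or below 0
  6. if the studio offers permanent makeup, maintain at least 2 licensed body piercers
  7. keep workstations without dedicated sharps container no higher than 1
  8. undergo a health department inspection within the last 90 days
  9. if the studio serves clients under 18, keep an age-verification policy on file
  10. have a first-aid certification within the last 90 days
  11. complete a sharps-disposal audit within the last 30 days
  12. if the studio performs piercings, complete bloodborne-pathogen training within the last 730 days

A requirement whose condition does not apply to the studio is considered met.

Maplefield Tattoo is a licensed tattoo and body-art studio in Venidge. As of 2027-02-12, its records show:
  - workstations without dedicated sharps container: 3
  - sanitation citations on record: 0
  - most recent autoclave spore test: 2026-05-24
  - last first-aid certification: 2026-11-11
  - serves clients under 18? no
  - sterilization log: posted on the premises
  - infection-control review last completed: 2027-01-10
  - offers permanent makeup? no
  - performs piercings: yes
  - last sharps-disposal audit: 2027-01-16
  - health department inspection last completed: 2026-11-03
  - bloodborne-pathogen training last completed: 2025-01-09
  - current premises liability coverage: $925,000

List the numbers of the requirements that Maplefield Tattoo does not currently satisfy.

1. autoclave spore test 264 days ago vs limit 270 → met
2. infection-control review 33 days ago vs limit 30 → not met
3. sterilization log present → met
4. premises liability coverage $925,000 ≥ $850,000 → met
5. sanitation citations on record 0 ≤ 0 → met
6. condition 'offers permanent makeup' does not hold → requirement n/a → met
7. workstations without dedicated sharps container 3 > 1 → not met
8. health department inspection 101 days ago vs limit 90 → not met
9. condition 'serves clients under 18' does not hold → requirement n/a → met
10. first-aid certification 93 days ago vs limit 90 → not met
11. sharps-disposal audit 27 days ago vs limit 30 → met
12. condition 'performs piercings' holds; bloodborne-pathogen training 764 days ago vs limit 730 → not met
Not met: 2, 7, 8, 10, 12

2, 7, 8, 10, 12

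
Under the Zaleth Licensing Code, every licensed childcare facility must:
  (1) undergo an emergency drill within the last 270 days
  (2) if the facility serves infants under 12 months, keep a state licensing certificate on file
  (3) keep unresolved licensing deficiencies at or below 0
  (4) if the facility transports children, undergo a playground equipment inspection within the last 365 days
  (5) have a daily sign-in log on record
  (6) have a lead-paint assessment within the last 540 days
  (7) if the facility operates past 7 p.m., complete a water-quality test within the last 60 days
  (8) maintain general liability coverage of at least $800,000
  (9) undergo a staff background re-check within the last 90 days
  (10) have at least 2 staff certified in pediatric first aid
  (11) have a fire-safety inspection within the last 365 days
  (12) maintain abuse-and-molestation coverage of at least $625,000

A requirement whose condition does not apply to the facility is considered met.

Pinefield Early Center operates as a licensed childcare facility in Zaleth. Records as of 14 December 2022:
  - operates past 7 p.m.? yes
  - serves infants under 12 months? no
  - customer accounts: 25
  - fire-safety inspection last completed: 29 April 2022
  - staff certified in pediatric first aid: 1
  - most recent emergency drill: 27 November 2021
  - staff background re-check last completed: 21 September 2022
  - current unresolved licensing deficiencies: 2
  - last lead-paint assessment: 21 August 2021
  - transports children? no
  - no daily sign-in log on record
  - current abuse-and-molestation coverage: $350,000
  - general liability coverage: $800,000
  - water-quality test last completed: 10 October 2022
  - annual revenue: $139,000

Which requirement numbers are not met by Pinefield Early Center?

1, 3, 5, 7, 10, 12

1. emergency drill 382 days ago vs limit 270 → not met
2. condition 'serves infants under 12 months' does not hold → requirement n/a → met
3. unresolved licensing deficiencies 2 > 0 → not met
4. condition 'transports children' does not hold → requirement n/a → met
5. daily sign-in log absent → not met
6. lead-paint assessment 480 days ago vs limit 540 → met
7. condition 'operates past 7 p.m.' holds; water-quality test 65 days ago vs limit 60 → not met
8. general liability coverage $800,000 ≥ $800,000 → met
9. staff background re-check 84 days ago vs limit 90 → met
10. staff certified in pediatric first aid 1 < 2 → not met
11. fire-safety inspection 229 days ago vs limit 365 → met
12. abuse-and-molestation coverage $350,000 < $625,000 → not met
Not met: 1, 3, 5, 7, 10, 12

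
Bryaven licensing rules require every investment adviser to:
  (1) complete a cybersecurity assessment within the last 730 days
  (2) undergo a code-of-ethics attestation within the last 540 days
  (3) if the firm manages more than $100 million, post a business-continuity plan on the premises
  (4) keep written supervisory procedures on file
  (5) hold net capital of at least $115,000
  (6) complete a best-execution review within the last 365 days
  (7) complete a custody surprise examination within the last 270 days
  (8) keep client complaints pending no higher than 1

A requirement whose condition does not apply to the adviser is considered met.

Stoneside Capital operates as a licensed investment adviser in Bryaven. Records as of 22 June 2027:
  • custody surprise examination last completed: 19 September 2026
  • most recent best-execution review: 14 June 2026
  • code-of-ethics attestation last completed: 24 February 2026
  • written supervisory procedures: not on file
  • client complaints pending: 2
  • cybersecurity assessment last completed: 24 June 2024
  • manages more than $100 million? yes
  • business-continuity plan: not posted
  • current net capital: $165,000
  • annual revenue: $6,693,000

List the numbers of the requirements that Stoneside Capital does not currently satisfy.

1, 3, 4, 6, 7, 8

1. cybersecurity assessment 1093 days ago vs limit 730 → not met
2. code-of-ethics attestation 483 days ago vs limit 540 → met
3. condition 'manages more than $100 million' holds; business-continuity plan absent → not met
4. written supervisory procedures absent → not met
5. net capital $165,000 ≥ $115,000 → met
6. best-execution review 373 days ago vs limit 365 → not met
7. custody surprise examination 276 days ago vs limit 270 → not met
8. client complaints pending 2 > 1 → not met
Not met: 1, 3, 4, 6, 7, 8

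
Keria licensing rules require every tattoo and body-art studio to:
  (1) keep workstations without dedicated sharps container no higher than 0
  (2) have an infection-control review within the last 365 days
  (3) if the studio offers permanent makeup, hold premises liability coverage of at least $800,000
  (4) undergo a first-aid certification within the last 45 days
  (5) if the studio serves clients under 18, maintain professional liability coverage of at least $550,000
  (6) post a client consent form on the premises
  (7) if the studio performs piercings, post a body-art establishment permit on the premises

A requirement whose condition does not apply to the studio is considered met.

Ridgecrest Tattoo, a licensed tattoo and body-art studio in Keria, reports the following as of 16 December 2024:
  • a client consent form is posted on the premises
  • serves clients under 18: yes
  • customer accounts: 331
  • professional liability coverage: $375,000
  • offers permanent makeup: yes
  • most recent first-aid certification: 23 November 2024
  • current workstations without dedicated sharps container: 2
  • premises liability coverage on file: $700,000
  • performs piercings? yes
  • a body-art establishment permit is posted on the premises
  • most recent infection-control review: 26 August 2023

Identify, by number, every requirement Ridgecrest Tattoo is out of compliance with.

1. workstations without dedicated sharps container 2 > 0 → not met
2. infection-control review 478 days ago vs limit 365 → not met
3. condition 'offers permanent makeup' holds; premises liability coverage $700,000 < $800,000 → not met
4. first-aid certification 23 days ago vs limit 45 → met
5. condition 'serves clients under 18' holds; professional liability coverage $375,000 < $550,000 → not met
6. client consent form present → met
7. condition 'performs piercings' holds; body-art establishment permit present → met
Not met: 1, 2, 3, 5

1, 2, 3, 5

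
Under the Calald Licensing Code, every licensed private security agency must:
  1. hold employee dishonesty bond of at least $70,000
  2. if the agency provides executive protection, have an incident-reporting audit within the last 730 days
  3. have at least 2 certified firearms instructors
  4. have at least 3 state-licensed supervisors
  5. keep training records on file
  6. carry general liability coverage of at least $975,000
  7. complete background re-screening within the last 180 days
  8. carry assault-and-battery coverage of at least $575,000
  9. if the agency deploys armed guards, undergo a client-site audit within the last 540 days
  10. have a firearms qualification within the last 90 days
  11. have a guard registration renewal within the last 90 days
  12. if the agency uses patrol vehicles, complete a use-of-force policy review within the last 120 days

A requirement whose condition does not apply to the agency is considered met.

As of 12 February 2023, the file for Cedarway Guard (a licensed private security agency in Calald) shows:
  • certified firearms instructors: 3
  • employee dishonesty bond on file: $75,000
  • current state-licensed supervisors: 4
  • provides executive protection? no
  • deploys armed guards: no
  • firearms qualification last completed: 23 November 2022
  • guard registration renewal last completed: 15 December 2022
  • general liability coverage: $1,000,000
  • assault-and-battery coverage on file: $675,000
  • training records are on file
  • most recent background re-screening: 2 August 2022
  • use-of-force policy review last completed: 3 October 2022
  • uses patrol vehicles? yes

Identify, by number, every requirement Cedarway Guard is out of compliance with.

1. employee dishonesty bond $75,000 ≥ $70,000 → met
2. condition 'provides executive protection' does not hold → requirement n/a → met
3. certified firearms instructors 3 ≥ 2 → met
4. state-licensed supervisors 4 ≥ 3 → met
5. training records present → met
6. general liability coverage $1,000,000 ≥ $975,000 → met
7. background re-screening 194 days ago vs limit 180 → not met
8. assault-and-battery coverage $675,000 ≥ $575,000 → met
9. condition 'deploys armed guards' does not hold → requirement n/a → met
10. firearms qualification 81 days ago vs limit 90 → met
11. guard registration renewal 59 days ago vs limit 90 → met
12. condition 'uses patrol vehicles' holds; use-of-force policy review 132 days ago vs limit 120 → not met
Not met: 7, 12

7, 12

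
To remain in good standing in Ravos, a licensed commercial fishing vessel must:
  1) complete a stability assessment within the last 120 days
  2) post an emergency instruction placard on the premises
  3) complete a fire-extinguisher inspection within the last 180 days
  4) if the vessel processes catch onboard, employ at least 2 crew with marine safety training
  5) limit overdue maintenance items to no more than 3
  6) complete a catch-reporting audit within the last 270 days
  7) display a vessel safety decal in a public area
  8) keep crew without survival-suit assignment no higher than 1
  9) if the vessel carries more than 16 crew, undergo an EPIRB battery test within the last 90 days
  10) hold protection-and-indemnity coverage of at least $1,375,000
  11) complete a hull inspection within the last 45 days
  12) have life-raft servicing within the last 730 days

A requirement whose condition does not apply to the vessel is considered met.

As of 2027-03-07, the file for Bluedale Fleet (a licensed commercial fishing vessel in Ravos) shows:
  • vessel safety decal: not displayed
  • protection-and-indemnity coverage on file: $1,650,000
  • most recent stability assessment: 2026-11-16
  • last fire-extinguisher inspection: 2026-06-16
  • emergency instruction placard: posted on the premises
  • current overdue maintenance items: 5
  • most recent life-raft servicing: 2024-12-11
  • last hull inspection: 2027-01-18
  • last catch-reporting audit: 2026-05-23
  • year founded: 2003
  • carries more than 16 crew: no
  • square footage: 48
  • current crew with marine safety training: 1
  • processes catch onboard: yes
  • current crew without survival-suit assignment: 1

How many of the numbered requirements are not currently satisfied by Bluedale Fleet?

1. stability assessment 111 days ago vs limit 120 → met
2. emergency instruction placard present → met
3. fire-extinguisher inspection 264 days ago vs limit 180 → not met
4. condition 'processes catch onboard' holds; crew with marine safety training 1 < 2 → not met
5. overdue maintenance items 5 > 3 → not met
6. catch-reporting audit 288 days ago vs limit 270 → not met
7. vessel safety decal absent → not met
8. crew without survival-suit assignment 1 ≤ 1 → met
9. condition 'carries more than 16 crew' does not hold → requirement n/a → met
10. protection-and-indemnity coverage $1,650,000 ≥ $1,375,000 → met
11. hull inspection 48 days ago vs limit 45 → not met
12. life-raft servicing 816 days ago vs limit 730 → not met
Not met: 7 of 12

7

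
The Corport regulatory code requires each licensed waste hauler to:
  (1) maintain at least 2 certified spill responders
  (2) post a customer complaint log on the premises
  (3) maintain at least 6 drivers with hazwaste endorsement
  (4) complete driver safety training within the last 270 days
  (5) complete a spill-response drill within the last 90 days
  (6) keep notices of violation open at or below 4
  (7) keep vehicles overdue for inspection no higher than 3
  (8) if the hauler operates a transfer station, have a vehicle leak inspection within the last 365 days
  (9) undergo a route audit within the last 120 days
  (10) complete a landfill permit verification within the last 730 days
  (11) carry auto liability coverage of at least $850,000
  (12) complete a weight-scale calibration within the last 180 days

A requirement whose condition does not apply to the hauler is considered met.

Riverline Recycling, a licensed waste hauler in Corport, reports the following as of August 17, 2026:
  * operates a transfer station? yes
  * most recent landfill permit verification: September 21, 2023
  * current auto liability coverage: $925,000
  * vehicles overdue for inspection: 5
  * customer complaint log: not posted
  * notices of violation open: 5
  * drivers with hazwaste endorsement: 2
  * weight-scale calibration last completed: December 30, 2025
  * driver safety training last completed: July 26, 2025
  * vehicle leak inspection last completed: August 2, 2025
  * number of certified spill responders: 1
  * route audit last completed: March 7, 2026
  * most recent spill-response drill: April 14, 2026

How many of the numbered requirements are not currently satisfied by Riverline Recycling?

11

1. certified spill responders 1 < 2 → not met
2. customer complaint log absent → not met
3. drivers with hazwaste endorsement 2 < 6 → not met
4. driver safety training 387 days ago vs limit 270 → not met
5. spill-response drill 125 days ago vs limit 90 → not met
6. notices of violation open 5 > 4 → not met
7. vehicles overdue for inspection 5 > 3 → not met
8. condition 'operates a transfer station' holds; vehicle leak inspection 380 days ago vs limit 365 → not met
9. route audit 163 days ago vs limit 120 → not met
10. landfill permit verification 1061 days ago vs limit 730 → not met
11. auto liability coverage $925,000 ≥ $850,000 → met
12. weight-scale calibration 230 days ago vs limit 180 → not met
Not met: 11 of 12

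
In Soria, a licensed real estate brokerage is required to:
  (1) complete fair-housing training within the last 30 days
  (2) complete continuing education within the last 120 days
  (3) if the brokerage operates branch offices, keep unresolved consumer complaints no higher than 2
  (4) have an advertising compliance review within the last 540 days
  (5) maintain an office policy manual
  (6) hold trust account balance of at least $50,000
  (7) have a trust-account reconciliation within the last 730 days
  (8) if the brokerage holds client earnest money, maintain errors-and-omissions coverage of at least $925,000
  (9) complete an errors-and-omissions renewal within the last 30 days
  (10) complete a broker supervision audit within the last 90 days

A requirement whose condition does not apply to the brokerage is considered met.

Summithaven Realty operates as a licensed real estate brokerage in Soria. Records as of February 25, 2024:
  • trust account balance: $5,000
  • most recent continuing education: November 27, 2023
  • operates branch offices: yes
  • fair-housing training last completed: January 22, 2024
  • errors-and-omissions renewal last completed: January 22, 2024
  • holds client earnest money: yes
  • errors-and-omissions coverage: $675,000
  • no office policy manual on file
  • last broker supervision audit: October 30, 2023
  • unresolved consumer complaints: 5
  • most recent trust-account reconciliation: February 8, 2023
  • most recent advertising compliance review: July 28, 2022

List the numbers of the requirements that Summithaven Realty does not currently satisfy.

1. fair-housing training 34 days ago vs limit 30 → not met
2. continuing education 90 days ago vs limit 120 → met
3. condition 'operates branch offices' holds; unresolved consumer complaints 5 > 2 → not met
4. advertising compliance review 577 days ago vs limit 540 → not met
5. office policy manual absent → not met
6. trust account balance $5,000 < $50,000 → not met
7. trust-account reconciliation 382 days ago vs limit 730 → met
8. condition 'holds client earnest money' holds; errors-and-omissions coverage $675,000 < $925,000 → not met
9. errors-and-omissions renewal 34 days ago vs limit 30 → not met
10. broker supervision audit 118 days ago vs limit 90 → not met
Not met: 1, 3, 4, 5, 6, 8, 9, 10

1, 3, 4, 5, 6, 8, 9, 10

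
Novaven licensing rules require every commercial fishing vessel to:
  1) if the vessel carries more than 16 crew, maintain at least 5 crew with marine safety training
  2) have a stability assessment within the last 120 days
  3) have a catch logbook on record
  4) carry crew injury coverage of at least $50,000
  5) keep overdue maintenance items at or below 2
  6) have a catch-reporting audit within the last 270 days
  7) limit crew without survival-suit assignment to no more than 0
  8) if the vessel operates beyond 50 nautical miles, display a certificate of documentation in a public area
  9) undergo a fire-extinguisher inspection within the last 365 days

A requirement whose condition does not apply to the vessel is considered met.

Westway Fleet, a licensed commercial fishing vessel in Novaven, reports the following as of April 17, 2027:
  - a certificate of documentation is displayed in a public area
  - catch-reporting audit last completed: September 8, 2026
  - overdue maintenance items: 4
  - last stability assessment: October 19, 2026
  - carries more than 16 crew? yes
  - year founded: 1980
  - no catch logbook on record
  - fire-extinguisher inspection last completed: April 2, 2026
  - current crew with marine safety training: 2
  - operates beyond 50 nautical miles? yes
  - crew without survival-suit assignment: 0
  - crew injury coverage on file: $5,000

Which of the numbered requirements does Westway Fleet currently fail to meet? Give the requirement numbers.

1. condition 'carries more than 16 crew' holds; crew with marine safety training 2 < 5 → not met
2. stability assessment 180 days ago vs limit 120 → not met
3. catch logbook absent → not met
4. crew injury coverage $5,000 < $50,000 → not met
5. overdue maintenance items 4 > 2 → not met
6. catch-reporting audit 221 days ago vs limit 270 → met
7. crew without survival-suit assignment 0 ≤ 0 → met
8. condition 'operates beyond 50 nautical miles' holds; certificate of documentation present → met
9. fire-extinguisher inspection 380 days ago vs limit 365 → not met
Not met: 1, 2, 3, 4, 5, 9

1, 2, 3, 4, 5, 9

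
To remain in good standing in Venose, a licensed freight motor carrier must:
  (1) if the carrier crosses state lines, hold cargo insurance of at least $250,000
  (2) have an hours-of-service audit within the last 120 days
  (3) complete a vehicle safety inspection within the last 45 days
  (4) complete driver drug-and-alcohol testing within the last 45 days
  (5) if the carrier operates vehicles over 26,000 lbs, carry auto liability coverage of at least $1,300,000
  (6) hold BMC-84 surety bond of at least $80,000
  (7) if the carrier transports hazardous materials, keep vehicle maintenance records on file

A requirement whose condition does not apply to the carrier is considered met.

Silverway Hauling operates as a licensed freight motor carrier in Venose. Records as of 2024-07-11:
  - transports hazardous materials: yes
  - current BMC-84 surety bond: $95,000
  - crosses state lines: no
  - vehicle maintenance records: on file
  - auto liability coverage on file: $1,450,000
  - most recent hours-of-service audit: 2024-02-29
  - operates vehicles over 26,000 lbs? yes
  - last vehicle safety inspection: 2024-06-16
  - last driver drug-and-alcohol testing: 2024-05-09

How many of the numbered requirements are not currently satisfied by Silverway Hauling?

1. condition 'crosses state lines' does not hold → requirement n/a → met
2. hours-of-service audit 133 days ago vs limit 120 → not met
3. vehicle safety inspection 25 days ago vs limit 45 → met
4. driver drug-and-alcohol testing 63 days ago vs limit 45 → not met
5. condition 'operates vehicles over 26,000 lbs' holds; auto liability coverage $1,450,000 ≥ $1,300,000 → met
6. BMC-84 surety bond $95,000 ≥ $80,000 → met
7. condition 'transports hazardous materials' holds; vehicle maintenance records present → met
Not met: 2 of 7

2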